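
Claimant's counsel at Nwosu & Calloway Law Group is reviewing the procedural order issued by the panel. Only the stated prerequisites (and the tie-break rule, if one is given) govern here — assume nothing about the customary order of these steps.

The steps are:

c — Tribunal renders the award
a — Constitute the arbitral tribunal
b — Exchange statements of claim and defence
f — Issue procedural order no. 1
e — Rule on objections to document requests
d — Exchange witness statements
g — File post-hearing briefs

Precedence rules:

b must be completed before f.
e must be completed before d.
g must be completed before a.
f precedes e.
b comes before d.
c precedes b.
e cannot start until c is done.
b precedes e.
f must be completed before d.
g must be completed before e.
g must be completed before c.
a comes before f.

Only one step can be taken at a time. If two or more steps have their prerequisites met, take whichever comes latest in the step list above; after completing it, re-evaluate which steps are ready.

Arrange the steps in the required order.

g → a → c → b → f → e → d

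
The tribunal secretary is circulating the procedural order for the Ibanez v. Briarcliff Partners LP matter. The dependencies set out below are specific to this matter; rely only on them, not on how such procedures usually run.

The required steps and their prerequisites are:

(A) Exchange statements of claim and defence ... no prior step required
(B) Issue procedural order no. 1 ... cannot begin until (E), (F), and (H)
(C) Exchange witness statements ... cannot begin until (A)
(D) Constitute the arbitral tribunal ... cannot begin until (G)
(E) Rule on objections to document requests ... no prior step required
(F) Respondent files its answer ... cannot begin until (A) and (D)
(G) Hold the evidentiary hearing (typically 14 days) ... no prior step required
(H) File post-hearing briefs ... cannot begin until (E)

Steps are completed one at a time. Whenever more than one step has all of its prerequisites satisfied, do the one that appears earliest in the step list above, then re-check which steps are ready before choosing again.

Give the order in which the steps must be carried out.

(A) (C) (E) (G) (D) (F) (H) (B)

Nothing is required for (A), (E) and (G). (A) is listed earlier → (A) first.
Now (C), (E) and (G) have their prerequisites met. (C) is listed earlier, so (C) next.
(E) and (G) are both available; (E) is listed earlier → (E).
(G) and (H) are both available; (G) is listed earlier → (G).
Ready: (D) and (H). (D) is listed earlier → (D).
(F) and (H) are both available; (F) is listed earlier → (F).
(H) is the only step now ready → (H).
(B) needed (E), (F) and (H), now all done → (B).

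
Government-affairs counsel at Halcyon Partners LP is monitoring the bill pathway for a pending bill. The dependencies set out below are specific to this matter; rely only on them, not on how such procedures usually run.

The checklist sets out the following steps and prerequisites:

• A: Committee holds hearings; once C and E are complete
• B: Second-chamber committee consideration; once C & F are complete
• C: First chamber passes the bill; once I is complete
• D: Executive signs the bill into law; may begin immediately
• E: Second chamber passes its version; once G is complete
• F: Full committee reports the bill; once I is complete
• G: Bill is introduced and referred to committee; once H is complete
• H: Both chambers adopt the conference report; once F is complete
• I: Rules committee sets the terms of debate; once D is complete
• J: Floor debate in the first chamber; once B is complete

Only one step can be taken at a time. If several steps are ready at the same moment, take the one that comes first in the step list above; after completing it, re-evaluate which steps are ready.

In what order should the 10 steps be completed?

D, I, C, F, B, H, G, E, A, J

D is the only step with nothing outstanding, so it goes first.
I is the only step now ready → I.
Ready: C and F. C is listed earlier → C.
F needed I, now all done → F.
B and H are both available; B is listed earlier → B.
H and J are both available; H is listed earlier → H.
G now also ready, so the ready set is {G, J}; G is listed earlier → G.
E now also ready, so the ready set is {E, J}; E is listed earlier → E.
Ready: A and J. A is listed earlier → A.
J needed B, now all done → J.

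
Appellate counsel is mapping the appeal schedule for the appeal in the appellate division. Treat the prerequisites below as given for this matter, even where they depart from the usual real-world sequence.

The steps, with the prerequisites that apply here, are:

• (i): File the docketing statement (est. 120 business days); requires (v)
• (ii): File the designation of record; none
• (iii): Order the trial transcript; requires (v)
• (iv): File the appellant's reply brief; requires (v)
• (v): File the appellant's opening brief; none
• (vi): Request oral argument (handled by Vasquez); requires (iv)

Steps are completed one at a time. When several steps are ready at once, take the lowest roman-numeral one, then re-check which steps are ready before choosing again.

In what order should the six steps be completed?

(ii), (v), (i), (iii), (iv), (vi)

(ii) and (v) have no prerequisites; (ii) has the earlier label, so (ii) is first.
That leaves (v) as the only ready step → (v).
Now (i), (iii) and (iv) have their prerequisites met. (i) has the earlier label, so (i) next.
Now (iii) and (iv) have their prerequisites met. (iii) has the earlier label, so (iii) next.
(iv) needed (v), now all done → (iv).
That leaves (vi) as the only ready step → (vi).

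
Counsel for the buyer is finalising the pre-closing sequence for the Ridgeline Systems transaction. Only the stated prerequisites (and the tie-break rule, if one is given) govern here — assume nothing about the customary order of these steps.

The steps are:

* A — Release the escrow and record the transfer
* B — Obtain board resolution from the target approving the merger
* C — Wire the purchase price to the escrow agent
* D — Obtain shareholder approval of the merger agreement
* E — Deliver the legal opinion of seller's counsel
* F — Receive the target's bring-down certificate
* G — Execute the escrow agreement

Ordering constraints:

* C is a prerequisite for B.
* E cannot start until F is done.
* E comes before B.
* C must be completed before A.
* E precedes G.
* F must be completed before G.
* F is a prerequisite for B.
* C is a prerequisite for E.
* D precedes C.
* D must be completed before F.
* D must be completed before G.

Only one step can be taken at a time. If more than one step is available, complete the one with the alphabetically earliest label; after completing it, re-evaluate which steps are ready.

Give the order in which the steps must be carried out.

D → C → A → F → E → B → G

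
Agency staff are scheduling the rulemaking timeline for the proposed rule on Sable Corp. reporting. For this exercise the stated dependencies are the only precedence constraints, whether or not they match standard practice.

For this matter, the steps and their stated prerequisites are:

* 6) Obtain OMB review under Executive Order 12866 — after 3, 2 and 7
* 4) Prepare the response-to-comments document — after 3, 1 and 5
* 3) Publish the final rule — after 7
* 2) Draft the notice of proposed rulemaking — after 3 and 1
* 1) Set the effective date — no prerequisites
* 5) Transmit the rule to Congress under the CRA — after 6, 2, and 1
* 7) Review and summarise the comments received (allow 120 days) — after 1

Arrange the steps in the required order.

1, 7, 3, 2, 6, 5, 4

Only 1 has no prerequisites, so it is first.
7 needed 1, now all done → 7.
3 needed 7, now all done → 3.
That leaves 2 as the only ready step → 2.
That leaves 6 as the only ready step → 6.
5 is the only step now ready → 5.
4 needed 3, 1 and 5, now all done → 4.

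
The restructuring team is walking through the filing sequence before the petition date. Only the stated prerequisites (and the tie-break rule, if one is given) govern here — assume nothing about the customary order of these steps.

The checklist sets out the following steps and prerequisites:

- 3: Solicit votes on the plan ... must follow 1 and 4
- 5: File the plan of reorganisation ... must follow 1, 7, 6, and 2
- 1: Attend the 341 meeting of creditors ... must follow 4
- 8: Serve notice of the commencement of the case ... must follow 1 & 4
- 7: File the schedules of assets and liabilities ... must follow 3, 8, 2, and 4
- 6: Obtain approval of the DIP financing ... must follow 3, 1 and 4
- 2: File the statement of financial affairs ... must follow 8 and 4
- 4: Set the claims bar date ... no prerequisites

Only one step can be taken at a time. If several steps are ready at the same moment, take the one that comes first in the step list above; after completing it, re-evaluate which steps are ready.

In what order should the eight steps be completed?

4, 1, 3, 8, 6, 2, 7, 5

4 has no prerequisites → 4 first.
That leaves 1 as the only ready step → 1.
Ready: 3 and 8. 3 is listed earlier → 3.
6 now also ready, so the ready set is {8, 6}; 8 is listed earlier → 8.
2 now also ready, so the ready set is {6, 2}; 6 is listed earlier → 6.
Next only 2 has its prerequisites met → 2.
7 needed 3, 8, 2 and 4, now all done → 7.
5 needed 1, 7, 6 and 2, now all done → 5.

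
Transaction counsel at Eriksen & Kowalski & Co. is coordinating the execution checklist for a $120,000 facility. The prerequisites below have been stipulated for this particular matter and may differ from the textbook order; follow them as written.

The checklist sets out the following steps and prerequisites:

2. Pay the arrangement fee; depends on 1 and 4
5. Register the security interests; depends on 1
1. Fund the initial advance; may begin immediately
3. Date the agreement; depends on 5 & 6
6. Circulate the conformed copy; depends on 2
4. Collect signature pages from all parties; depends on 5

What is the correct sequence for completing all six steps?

1 is the only step with nothing outstanding, so it goes first.
5 is the only step now ready → 5.
4 needed 5, now all done → 4.
Next only 2 has its prerequisites met → 2.
Next only 6 has its prerequisites met → 6.
3 needed 5 and 6, now all done → 3.

1, 5, 4, 2, 6, 3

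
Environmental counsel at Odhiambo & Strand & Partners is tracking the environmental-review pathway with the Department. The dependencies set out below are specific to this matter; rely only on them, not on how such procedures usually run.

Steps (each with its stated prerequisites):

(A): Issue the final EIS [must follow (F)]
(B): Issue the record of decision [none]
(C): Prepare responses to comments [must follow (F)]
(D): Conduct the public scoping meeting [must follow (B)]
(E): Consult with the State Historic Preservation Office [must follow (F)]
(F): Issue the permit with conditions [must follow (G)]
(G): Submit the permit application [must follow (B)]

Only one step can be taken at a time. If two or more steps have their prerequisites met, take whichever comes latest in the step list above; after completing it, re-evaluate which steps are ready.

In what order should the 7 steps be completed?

(B), (G), (F), (E), (D), (C), (A)

(B) is the only step with nothing outstanding, so it goes first.
(G) and (D) are both available; (G) is listed later → (G).
(F) and (D) are both available; (F) is listed later → (F).
Now (E), (D), (C) and (A) have their prerequisites met. (E) is listed later, so (E) next.
(D), (C) and (A) are all available; (D) is listed later → (D).
Ready: (C) and (A). (C) is listed later → (C).
(A) needed (F), now all done → (A).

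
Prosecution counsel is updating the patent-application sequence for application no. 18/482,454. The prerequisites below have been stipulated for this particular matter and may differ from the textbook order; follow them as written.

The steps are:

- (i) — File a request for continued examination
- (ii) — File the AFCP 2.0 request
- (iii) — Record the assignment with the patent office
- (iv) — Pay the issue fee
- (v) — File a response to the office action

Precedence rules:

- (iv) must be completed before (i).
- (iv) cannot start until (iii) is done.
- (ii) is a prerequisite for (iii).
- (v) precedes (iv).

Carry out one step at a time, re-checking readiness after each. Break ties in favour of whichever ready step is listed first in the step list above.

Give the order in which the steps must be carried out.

(ii) (iii) (v) (iv) (i)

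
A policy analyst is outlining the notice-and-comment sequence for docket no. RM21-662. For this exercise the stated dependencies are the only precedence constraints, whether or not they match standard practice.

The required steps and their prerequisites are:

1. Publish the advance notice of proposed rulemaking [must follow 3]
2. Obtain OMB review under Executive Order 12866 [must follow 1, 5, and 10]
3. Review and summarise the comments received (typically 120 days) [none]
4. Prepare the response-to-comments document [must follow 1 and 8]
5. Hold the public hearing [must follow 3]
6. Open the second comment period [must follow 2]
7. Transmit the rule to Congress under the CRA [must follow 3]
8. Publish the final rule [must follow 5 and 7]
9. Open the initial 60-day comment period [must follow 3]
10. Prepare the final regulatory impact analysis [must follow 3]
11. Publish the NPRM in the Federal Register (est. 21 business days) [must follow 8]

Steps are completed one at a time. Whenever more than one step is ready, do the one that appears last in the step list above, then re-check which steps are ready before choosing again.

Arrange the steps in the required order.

3 → 10 → 9 → 7 → 5 → 8 → 11 → 1 → 4 → 2 → 6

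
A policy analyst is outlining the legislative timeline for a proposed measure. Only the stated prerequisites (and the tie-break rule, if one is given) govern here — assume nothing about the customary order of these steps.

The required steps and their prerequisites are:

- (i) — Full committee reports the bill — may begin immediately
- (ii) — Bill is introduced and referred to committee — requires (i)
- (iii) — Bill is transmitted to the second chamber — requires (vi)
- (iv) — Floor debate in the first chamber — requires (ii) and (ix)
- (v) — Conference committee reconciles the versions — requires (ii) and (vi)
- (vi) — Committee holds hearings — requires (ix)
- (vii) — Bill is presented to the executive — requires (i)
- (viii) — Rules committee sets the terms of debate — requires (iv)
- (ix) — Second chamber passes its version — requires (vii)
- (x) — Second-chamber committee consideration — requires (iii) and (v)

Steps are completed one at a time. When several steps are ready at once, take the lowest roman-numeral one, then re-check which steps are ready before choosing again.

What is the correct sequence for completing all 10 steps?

(i) → (ii) → (vii) → (ix) → (iv) → (vi) → (iii) → (v) → (viii) → (x)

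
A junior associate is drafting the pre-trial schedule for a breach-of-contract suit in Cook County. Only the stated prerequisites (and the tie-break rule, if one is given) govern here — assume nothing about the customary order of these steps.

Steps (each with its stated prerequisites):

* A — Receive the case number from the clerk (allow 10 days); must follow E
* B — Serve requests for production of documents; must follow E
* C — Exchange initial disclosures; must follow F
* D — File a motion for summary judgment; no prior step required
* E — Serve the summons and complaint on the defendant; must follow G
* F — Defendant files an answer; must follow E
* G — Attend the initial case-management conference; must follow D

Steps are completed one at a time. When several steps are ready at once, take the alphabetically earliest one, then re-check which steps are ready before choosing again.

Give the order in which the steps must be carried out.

D has no prerequisites → D first.
G needed D, now all done → G.
Next only E has its prerequisites met → E.
Now A, B and F have their prerequisites met. A has the earlier label, so A next.
Now B and F have their prerequisites met. B has the earlier label, so B next.
Next only F has its prerequisites met → F.
C needed F, now all done → C.

D → G → E → A → B → F → C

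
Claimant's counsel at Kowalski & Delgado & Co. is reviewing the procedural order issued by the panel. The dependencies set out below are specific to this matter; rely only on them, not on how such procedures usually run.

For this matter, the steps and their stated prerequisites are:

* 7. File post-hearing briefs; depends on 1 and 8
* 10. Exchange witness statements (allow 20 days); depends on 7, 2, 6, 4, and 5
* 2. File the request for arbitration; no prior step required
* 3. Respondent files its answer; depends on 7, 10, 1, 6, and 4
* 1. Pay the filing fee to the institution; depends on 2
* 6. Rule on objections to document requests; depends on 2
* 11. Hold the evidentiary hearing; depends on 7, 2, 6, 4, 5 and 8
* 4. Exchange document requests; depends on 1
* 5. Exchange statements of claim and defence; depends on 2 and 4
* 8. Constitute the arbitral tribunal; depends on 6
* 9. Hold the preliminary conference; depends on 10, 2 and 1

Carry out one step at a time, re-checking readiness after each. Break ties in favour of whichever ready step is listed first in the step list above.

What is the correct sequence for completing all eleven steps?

2 1 6 4 5 8 7 10 3 11 9

Only 2 has no prerequisites, so it is first.
Now 1 and 6 have their prerequisites met. 1 is listed earlier, so 1 next.
6 and 4 are both available; 6 is listed earlier → 6.
8 now also ready, so the ready set is {4, 8}; 4 is listed earlier → 4.
Now 5 and 8 have their prerequisites met. 5 is listed earlier, so 5 next.
8 needed 6, now all done → 8.
That leaves 7 as the only ready step → 7.
Now 10 and 11 have their prerequisites met. 10 is listed earlier, so 10 next.
Now 3, 11 and 9 have their prerequisites met. 3 is listed earlier, so 3 next.
11 and 9 are both available; 11 is listed earlier → 11.
9 is the only step now ready → 9.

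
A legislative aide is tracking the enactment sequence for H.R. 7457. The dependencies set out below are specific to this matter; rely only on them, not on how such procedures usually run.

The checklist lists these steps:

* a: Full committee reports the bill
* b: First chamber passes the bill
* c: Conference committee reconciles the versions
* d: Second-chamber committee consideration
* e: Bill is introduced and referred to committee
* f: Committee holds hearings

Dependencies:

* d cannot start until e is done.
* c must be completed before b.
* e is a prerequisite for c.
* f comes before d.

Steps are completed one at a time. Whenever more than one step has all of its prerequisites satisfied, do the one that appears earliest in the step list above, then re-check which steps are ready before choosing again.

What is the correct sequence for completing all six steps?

a, e and f have no prerequisites; a is listed earlier, so a is first.
Now e and f have their prerequisites met. e is listed earlier, so e next.
c now also ready, so the ready set is {c, f}; c is listed earlier → c.
b now also ready, so the ready set is {b, f}; b is listed earlier → b.
f is the only step now ready → f.
d needed e and f, now all done → d.

a e c b f d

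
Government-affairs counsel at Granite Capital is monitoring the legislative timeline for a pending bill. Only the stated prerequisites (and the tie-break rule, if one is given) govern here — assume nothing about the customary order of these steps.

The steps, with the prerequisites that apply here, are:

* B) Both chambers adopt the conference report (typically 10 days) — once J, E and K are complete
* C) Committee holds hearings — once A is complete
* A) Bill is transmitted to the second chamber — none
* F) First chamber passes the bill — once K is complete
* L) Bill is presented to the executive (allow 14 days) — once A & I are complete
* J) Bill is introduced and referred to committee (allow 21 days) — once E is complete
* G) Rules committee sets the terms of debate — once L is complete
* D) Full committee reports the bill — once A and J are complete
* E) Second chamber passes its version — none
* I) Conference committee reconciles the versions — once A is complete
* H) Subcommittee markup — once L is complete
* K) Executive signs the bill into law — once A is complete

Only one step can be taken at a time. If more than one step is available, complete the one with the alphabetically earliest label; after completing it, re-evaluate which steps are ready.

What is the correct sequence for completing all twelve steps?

A → C → E → I → J → D → K → B → F → L → G → H

Nothing is required for A and E. A has the earlier label → A first.
C, I and K now also ready, so the ready set is {C, E, I, K}; C has the earlier label → C.
Now E, I and K have their prerequisites met. E has the earlier label, so E next.
Now I, J and K have their prerequisites met. I has the earlier label, so I next.
L now also ready, so the ready set is {J, K, L}; J has the earlier label → J.
D, K and L are all available; D has the earlier label → D.
Now K and L have their prerequisites met. K has the earlier label, so K next.
Now B, F and L have their prerequisites met. B has the earlier label, so B next.
Now F and L have their prerequisites met. F has the earlier label, so F next.
That leaves L as the only ready step → L.
Now G and H have their prerequisites met. G has the earlier label, so G next.
Next only H has its prerequisites met → H.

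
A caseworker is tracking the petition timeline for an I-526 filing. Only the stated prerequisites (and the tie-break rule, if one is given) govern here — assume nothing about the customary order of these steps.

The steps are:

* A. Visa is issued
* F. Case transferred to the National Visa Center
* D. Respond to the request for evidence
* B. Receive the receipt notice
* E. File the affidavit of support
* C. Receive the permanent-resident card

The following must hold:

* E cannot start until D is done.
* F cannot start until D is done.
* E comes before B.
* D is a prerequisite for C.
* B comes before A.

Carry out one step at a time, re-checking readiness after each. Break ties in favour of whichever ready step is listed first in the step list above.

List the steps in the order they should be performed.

D has no prerequisites → D first.
F, E and C are all available; F is listed earlier → F.
Now E and C have their prerequisites met. E is listed earlier, so E next.
Now B and C have their prerequisites met. B is listed earlier, so B next.
A now also ready, so the ready set is {A, C}; A is listed earlier → A.
C needed D, now all done → C.

D, F, E, B, A, C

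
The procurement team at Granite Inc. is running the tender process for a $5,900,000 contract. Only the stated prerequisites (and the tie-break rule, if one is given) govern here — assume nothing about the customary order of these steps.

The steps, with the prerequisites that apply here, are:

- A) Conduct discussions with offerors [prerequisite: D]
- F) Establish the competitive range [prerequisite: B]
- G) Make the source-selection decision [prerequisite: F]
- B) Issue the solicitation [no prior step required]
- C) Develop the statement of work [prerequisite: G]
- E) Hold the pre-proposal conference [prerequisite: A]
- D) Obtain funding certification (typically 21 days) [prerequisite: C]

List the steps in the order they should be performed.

B is the only step with nothing outstanding, so it goes first.
That leaves F as the only ready step → F.
G is the only step now ready → G.
C is the only step now ready → C.
D needed C, now all done → D.
A needed D, now all done → A.
E needed A, now all done → E.

B → F → G → C → D → A → E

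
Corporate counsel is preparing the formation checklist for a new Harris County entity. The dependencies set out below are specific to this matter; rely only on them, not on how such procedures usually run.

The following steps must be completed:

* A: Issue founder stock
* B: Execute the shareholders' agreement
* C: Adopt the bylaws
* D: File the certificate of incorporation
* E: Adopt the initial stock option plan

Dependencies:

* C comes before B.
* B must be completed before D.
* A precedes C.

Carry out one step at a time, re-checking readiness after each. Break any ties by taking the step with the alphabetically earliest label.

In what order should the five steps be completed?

Nothing is required for A and E. A has the earlier label → A first.
C and E are both available; C has the earlier label → C.
Now B and E have their prerequisites met. B has the earlier label, so B next.
D now also ready, so the ready set is {D, E}; D has the earlier label → D.
E is the only step now ready → E.

A, C, B, D, E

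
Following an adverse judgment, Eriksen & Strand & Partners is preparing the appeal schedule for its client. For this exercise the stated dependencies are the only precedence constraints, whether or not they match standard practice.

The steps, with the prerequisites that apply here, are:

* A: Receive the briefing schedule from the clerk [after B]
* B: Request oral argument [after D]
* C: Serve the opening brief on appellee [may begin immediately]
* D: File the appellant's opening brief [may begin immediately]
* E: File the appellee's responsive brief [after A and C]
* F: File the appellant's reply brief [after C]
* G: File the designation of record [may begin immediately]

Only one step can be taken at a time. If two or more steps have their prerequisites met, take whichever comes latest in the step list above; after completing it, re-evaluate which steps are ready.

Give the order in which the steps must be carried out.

Nothing is required for G, D and C. G is listed later → G first.
D and C are both available; D is listed later → D.
B now also ready, so the ready set is {C, B}; C is listed later → C.
Ready: F and B. F is listed later → F.
That leaves B as the only ready step → B.
A needed B, now all done → A.
That leaves E as the only ready step → E.

G, D, C, F, B, A, E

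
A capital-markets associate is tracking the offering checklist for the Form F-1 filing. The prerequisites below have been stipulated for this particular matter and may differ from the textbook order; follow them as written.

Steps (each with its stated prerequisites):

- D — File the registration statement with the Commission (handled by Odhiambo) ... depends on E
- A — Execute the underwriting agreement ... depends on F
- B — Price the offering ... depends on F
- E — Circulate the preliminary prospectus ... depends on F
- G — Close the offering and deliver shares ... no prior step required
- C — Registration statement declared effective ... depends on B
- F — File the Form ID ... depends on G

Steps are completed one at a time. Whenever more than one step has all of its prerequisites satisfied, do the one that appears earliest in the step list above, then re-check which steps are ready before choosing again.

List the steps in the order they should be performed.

G → F → A → B → E → D → C

G is the only step with nothing outstanding, so it goes first.
F is the only step now ready → F.
Now A, B and E have their prerequisites met. A is listed earlier, so A next.
Now B and E have their prerequisites met. B is listed earlier, so B next.
C now also ready, so the ready set is {E, C}; E is listed earlier → E.
D now also ready, so the ready set is {D, C}; D is listed earlier → D.
Next only C has its prerequisites met → C.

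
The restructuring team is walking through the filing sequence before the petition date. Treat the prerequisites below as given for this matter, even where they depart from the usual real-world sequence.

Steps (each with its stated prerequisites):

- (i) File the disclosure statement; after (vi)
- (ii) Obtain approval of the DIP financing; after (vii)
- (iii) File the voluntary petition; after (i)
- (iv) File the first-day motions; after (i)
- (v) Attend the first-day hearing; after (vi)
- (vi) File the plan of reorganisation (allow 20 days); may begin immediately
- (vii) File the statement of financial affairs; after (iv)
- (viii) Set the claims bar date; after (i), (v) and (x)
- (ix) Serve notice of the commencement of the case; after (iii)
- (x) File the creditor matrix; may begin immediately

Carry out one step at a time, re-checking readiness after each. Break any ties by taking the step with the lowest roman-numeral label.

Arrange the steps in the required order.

(vi), (i), (iii), (iv), (v), (vii), (ii), (ix), (x), (viii)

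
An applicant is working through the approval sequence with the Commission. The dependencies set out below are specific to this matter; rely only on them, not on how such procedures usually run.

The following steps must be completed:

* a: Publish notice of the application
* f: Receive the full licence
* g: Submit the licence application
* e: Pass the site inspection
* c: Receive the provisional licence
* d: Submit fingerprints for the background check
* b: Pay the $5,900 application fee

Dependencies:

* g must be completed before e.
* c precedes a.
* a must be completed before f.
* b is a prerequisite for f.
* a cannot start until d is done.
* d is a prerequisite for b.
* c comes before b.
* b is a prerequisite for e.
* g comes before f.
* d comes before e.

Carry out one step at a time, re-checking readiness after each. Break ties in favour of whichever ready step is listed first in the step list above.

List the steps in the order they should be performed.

g, c, d, a, b, f, e

g, c and d have no prerequisites; g is listed earlier, so g is first.
Ready: c and d. c is listed earlier → c.
d is the only step now ready → d.
Ready: a and b. a is listed earlier → a.
b needed c and d, now all done → b.
f and e are both available; f is listed earlier → f.
e needed g, d and b, now all done → e.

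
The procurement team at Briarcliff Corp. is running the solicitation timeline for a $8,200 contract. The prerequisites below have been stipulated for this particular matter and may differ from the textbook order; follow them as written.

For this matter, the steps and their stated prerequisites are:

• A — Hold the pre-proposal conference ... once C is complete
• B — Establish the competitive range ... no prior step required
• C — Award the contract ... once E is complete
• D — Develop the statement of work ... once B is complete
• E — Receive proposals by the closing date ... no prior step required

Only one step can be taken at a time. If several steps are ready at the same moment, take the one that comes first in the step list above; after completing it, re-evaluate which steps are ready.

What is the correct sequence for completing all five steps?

B → D → E → C → A

Nothing is required for B and E. B is listed earlier → B first.
D now also ready, so the ready set is {D, E}; D is listed earlier → D.
Next only E has its prerequisites met → E.
C needed E, now all done → C.
Next only A has its prerequisites met → A.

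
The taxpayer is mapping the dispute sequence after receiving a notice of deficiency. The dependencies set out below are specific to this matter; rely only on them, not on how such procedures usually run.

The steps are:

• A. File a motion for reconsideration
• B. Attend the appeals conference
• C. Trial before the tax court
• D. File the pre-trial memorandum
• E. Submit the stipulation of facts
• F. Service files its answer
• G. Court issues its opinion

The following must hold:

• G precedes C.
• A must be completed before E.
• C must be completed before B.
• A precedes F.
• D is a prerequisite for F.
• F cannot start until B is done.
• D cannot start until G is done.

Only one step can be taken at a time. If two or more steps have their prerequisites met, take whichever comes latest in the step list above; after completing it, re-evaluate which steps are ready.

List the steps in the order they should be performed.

G D C B A F E

Nothing is required for G and A. G is listed later → G first.
D, C and A are all available; D is listed later → D.
C and A are both available; C is listed later → C.
Now B and A have their prerequisites met. B is listed later, so B next.
A is the only step now ready → A.
F and E are both available; F is listed later → F.
E is the only step now ready → E.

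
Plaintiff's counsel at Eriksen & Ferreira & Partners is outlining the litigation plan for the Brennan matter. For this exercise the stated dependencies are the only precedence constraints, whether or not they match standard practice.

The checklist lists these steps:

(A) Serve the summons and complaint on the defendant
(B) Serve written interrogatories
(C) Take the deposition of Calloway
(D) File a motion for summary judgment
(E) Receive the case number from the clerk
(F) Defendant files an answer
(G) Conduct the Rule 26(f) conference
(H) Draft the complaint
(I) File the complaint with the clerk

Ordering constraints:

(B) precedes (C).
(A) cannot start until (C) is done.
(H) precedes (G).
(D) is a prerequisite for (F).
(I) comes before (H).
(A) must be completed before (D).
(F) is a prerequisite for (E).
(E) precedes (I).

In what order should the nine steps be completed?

Only (B) has no prerequisites, so it is first.
That leaves (C) as the only ready step → (C).
Next only (A) has its prerequisites met → (A).
(D) is the only step now ready → (D).
Next only (F) has its prerequisites met → (F).
(E) needed (F), now all done → (E).
(I) needed (E), now all done → (I).
That leaves (H) as the only ready step → (H).
Next only (G) has its prerequisites met → (G).

(B), (C), (A), (D), (F), (E), (I), (H), (G)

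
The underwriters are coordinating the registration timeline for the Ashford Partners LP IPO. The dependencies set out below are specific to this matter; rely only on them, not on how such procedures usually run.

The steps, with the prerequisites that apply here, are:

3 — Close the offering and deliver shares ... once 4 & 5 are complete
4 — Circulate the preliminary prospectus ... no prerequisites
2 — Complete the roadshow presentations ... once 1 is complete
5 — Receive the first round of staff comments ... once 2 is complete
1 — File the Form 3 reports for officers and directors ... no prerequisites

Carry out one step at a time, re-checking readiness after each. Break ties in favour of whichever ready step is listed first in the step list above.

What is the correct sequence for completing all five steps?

4, 1, 2, 5, 3

4 and 1 have no prerequisites; 4 is listed earlier, so 4 is first.
Next only 1 has its prerequisites met → 1.
Next only 2 has its prerequisites met → 2.
5 is the only step now ready → 5.
3 is the only step now ready → 3.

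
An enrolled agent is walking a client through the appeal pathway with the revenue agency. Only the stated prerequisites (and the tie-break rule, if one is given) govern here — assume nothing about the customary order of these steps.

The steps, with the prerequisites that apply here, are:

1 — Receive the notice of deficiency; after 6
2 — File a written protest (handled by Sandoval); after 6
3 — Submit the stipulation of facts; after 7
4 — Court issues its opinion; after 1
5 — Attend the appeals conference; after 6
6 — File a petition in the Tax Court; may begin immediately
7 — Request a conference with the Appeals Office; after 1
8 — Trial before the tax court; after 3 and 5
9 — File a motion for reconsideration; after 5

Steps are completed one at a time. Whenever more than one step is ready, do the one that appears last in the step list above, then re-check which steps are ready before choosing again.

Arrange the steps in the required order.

6 is the only step with nothing outstanding, so it goes first.
5, 2 and 1 are all available; 5 is listed later → 5.
9, 2 and 1 are all available; 9 is listed later → 9.
Now 2 and 1 have their prerequisites met. 2 is listed later, so 2 next.
Next only 1 has its prerequisites met → 1.
Now 7 and 4 have their prerequisites met. 7 is listed later, so 7 next.
3 now also ready, so the ready set is {4, 3}; 4 is listed later → 4.
3 is the only step now ready → 3.
Next only 8 has its prerequisites met → 8.

6, 5, 9, 2, 1, 7, 4, 3, 8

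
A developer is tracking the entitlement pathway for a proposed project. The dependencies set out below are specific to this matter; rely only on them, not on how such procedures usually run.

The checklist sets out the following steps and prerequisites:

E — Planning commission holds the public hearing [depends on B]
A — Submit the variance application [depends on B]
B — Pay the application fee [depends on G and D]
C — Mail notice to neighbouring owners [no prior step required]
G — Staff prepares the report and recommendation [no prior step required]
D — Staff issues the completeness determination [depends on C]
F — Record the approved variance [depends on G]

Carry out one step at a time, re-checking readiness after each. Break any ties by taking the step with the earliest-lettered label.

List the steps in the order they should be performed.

Nothing is required for C and G. C has the earlier label → C first.
D now also ready, so the ready set is {D, G}; D has the earlier label → D.
That leaves G as the only ready step → G.
B and F are both available; B has the earlier label → B.
A and E now also ready, so the ready set is {A, E, F}; A has the earlier label → A.
Now E and F have their prerequisites met. E has the earlier label, so E next.
F is the only step now ready → F.

C, D, G, B, A, E, F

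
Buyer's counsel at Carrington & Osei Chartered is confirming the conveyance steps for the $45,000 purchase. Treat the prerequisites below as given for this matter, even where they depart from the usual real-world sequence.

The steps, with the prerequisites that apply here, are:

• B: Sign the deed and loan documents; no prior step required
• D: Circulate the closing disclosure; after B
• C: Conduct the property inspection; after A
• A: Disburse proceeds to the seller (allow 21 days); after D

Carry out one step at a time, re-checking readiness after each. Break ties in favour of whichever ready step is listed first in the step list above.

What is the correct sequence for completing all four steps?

B has no prerequisites → B first.
D needed B, now all done → D.
That leaves A as the only ready step → A.
C needed A, now all done → C.

B → D → A → C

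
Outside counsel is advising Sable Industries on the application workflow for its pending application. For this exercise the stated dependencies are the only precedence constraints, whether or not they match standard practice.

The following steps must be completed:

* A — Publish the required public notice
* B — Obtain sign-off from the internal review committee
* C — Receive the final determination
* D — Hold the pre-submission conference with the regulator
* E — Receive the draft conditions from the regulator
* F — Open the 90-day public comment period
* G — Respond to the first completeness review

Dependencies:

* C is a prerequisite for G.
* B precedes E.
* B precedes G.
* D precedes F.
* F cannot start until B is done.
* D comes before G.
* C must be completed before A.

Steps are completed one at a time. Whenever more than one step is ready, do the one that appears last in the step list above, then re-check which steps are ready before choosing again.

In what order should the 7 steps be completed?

Nothing is required for D, C and B. D is listed later → D first.
Now C and B have their prerequisites met. C is listed later, so C next.
A now also ready, so the ready set is {B, A}; B is listed later → B.
Ready: G, F, E and A. G is listed later → G.
Ready: F, E and A. F is listed later → F.
Now E and A have their prerequisites met. E is listed later, so E next.
A needed C, now all done → A.

D, C, B, G, F, E, A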